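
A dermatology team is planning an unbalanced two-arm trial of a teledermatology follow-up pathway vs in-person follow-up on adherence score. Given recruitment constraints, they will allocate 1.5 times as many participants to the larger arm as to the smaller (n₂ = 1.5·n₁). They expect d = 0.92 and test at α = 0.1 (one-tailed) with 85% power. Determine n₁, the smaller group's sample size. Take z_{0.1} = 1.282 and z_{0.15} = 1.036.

n₁ = 11

With allocation ratio k = n₂/n₁ = 1.5, Var(x̄₁−x̄₂) = σ²(1/n₁ + 1/(k·n₁)) = σ²·(k+1)/(k·n₁).
So n₁ = (1 + 1/k)·((z_{α} + z_β)/d)² = 1.667 × (2.318/0.92)².
n₁ = 1.667 × 6.35 = 10.6.
Round up: n₁ = 11, giving n₂ = ⌈1.5 × 11⌉ = ⌈16.5⌉ = 17.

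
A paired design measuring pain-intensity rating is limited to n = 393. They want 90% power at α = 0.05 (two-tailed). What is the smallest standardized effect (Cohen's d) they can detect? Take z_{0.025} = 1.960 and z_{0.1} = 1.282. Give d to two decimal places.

d_min ≈ 0.16

For a single sample (or paired design) of n = 393: d_min = (z_{α/2} + z_β)/√n.
z-sum = 1.960 + 1.282 = 3.242.
d_min = 3.242 / √393 = 3.242 / 19.824 = 0.164.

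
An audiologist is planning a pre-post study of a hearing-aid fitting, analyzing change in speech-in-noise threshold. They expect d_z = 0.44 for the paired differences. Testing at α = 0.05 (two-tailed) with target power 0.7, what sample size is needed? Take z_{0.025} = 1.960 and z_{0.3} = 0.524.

n = 32 pairs

For a paired (one-sample on differences) test: n = ((z_{α/2} + z_β) / d)².
z_{α/2} + z_β = 1.960 + 0.524 = 2.484.
n = (2.484 / 0.44)² = 5.645² = 31.87.
Round up.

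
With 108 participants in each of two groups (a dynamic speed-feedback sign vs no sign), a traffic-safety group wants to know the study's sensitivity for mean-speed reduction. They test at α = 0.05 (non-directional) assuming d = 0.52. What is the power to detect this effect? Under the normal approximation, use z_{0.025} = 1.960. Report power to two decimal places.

power ≈ 0.97

For two equal groups, power = Φ(d·√(n/2) − z_{α/2}).
d·√(n/2) = 0.52 × √(108/2) = 0.52 × 7.348 = 3.821.
z_β = 3.821 − 1.960 = 1.861.
Power = Φ(1.861) = 0.969.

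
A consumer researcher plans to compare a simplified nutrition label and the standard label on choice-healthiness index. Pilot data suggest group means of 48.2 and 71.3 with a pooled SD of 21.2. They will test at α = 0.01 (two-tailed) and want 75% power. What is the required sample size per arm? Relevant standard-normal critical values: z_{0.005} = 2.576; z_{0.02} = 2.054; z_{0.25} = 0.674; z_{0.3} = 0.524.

n = 18 per group

Cohen's d = |M₁ − M₂| / SD_pooled = |48.2 − 71.3| / 21.2 = 23.1 / 21.2 = 1.090.
For two independent groups with equal n: n = 2·((z_{α/2} + z_β) / d)².
z_{α/2} + z_β = 2.576 + 0.674 = 3.250.
n = 2 × (3.250 / 1.090)² = 2 × 2.982² = 2 × 8.89 = 17.8.
Round up to the next whole participant.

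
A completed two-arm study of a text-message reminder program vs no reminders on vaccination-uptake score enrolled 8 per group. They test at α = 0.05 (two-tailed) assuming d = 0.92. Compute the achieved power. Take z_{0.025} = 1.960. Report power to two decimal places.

For two equal groups, power = Φ(d·√(n/2) − z_{α/2}).
d·√(n/2) = 0.92 × √(8/2) = 0.92 × 2.000 = 1.840.
z_β = 1.840 − 1.960 = -0.120.
Power = Φ(-0.120) = 0.452.

power ≈ 0.45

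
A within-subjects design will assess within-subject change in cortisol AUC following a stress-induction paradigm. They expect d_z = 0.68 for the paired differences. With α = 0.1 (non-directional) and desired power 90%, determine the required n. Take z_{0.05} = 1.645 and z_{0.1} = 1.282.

For a paired (one-sample on differences) test: n = ((z_{α/2} + z_β) / d)².
z_{α/2} + z_β = 1.645 + 1.282 = 2.927.
n = (2.927 / 0.68)² = 4.304² = 18.53.
Round up.

n = 19 pairs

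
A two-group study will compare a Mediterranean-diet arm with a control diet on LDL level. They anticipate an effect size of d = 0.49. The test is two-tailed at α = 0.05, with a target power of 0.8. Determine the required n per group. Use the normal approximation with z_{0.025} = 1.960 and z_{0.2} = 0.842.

For two independent groups with equal n: n = 2·((z_{α/2} + z_β) / d)².
z_{α/2} + z_β = 1.960 + 0.842 = 2.802.
n = 2 × (2.802 / 0.49)² = 2 × 5.718² = 2 × 32.70 = 65.4.
Round up to the next whole participant.

n = 66 per group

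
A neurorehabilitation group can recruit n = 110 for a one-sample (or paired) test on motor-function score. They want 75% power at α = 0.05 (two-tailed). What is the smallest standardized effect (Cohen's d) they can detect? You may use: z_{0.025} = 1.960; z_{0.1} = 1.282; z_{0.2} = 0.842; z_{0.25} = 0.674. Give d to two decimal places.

For a single sample (or paired design) of n = 110: d_min = (z_{α/2} + z_β)/√n.
z-sum = 1.960 + 0.674 = 2.634.
d_min = 2.634 / √110 = 2.634 / 10.488 = 0.251.

d_min ≈ 0.25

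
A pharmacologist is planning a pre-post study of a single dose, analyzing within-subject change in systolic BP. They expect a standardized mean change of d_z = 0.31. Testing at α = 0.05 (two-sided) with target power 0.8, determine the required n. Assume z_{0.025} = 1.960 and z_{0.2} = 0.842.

n = 82 pairs

For a paired (one-sample on differences) test: n = ((z_{α/2} + z_β) / d)².
z_{α/2} + z_β = 1.960 + 0.842 = 2.802.
n = (2.802 / 0.31)² = 9.039² = 81.70.
Round up.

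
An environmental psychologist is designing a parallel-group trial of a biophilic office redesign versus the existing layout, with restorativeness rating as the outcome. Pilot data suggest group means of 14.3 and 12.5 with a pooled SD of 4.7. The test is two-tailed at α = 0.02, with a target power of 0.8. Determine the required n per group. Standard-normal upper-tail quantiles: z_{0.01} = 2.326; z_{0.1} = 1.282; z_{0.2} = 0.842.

Cohen's d = |M₁ − M₂| / SD_pooled = |14.3 − 12.5| / 4.7 = 1.8 / 4.7 = 0.383.
For two independent groups with equal n: n = 2·((z_{α/2} + z_β) / d)².
z_{α/2} + z_β = 2.326 + 0.842 = 3.168.
n = 2 × (3.168 / 0.383)² = 2 × 8.272² = 2 × 68.42 = 136.8.
Round up to the next whole participant.

n = 137 per group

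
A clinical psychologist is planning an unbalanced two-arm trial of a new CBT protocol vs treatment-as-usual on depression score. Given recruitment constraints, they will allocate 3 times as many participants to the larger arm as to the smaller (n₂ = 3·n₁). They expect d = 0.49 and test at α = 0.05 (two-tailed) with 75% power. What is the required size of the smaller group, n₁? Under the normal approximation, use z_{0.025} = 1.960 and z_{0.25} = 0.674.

With allocation ratio k = n₂/n₁ = 3, Var(x̄₁−x̄₂) = σ²(1/n₁ + 1/(k·n₁)) = σ²·(k+1)/(k·n₁).
So n₁ = (1 + 1/k)·((z_{α/2} + z_β)/d)² = 1.333 × (2.634/0.49)².
n₁ = 1.333 × 28.90 = 38.5.
Round up: n₁ = 39, giving n₂ = 3 × 39 = 117.

n₁ = 39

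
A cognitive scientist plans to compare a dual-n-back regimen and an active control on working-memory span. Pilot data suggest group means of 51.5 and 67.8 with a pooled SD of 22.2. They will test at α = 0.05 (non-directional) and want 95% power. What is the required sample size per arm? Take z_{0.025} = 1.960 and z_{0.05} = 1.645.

Cohen's d = |M₁ − M₂| / SD_pooled = |51.5 − 67.8| / 22.2 = 16.3 / 22.2 = 0.734.
For two independent groups with equal n: n = 2·((z_{α/2} + z_β) / d)².
z_{α/2} + z_β = 1.960 + 1.645 = 3.605.
n = 2 × (3.605 / 0.734)² = 2 × 4.911² = 2 × 24.12 = 48.2.
Round up to the next whole participant.

n = 49 per group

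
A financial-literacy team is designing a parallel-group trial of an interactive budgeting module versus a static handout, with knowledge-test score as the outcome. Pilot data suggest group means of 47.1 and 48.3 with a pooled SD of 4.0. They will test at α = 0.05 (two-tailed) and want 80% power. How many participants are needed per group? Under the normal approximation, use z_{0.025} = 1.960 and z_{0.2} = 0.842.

n = 175 per group

Cohen's d = |M₁ − M₂| / SD_pooled = |47.1 − 48.3| / 4.0 = 1.2 / 4.0 = 0.300.
For two independent groups with equal n: n = 2·((z_{α/2} + z_β) / d)².
z_{α/2} + z_β = 1.960 + 0.842 = 2.802.
n = 2 × (2.802 / 0.300)² = 2 × 9.340² = 2 × 87.24 = 174.5.
Round up to the next whole participant.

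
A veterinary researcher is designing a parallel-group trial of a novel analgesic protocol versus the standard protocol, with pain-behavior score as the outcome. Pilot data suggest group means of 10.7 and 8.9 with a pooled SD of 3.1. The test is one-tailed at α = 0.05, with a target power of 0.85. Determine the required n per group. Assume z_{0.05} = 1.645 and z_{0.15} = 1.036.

n = 43 per group

Cohen's d = |M₁ − M₂| / SD_pooled = |10.7 − 8.9| / 3.1 = 1.8 / 3.1 = 0.581.
For two independent groups with equal n: n = 2·((z_{α} + z_β) / d)².
z_{α} + z_β = 1.645 + 1.036 = 2.681.
n = 2 × (2.681 / 0.581)² = 2 × 4.614² = 2 × 21.29 = 42.6.
Round up to the next whole participant.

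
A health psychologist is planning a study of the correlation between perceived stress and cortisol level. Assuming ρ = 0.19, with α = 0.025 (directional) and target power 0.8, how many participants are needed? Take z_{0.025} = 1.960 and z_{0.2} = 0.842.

Fisher's z: C = ½·ln((1+r)/(1−r)) = ½·ln(1.4691) = 0.1923.
n = ((z_{α} + z_β)/C)² + 3.
(1.960 + 0.842) / 0.1923 = 2.802 / 0.1923 = 14.571.
n = 14.571² + 3 = 212.31 + 3 = 215.3.
Round up.

n = 216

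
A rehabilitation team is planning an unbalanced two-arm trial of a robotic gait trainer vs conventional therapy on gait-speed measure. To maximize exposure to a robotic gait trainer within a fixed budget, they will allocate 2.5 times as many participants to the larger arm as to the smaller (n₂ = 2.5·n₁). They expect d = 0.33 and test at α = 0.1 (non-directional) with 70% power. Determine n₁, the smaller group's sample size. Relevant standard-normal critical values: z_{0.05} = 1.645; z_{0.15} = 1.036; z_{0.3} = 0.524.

n₁ = 61

With allocation ratio k = n₂/n₁ = 2.5, Var(x̄₁−x̄₂) = σ²(1/n₁ + 1/(k·n₁)) = σ²·(k+1)/(k·n₁).
So n₁ = (1 + 1/k)·((z_{α/2} + z_β)/d)² = 1.400 × (2.169/0.33)².
n₁ = 1.400 × 43.20 = 60.5.
Round up: n₁ = 61, giving n₂ = ⌈2.5 × 61⌉ = ⌈152.5⌉ = 153.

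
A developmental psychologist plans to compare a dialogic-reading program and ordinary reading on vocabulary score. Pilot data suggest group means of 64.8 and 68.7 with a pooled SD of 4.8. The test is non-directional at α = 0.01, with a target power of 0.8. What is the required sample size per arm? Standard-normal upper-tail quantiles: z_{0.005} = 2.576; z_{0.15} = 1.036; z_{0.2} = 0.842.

n = 36 per group

Cohen's d = |M₁ − M₂| / SD_pooled = |64.8 − 68.7| / 4.8 = 3.9 / 4.8 = 0.813.
For two independent groups with equal n: n = 2·((z_{α/2} + z_β) / d)².
z_{α/2} + z_β = 2.576 + 0.842 = 3.418.
n = 2 × (3.418 / 0.813)² = 2 × 4.204² = 2 × 17.68 = 35.4.
Round up to the next whole participant.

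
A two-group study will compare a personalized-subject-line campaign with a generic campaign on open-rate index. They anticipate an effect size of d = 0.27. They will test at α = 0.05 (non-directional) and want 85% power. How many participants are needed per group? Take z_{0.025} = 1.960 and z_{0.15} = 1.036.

n = 247 per group

For two independent groups with equal n: n = 2·((z_{α/2} + z_β) / d)².
z_{α/2} + z_β = 1.960 + 1.036 = 2.996.
n = 2 × (2.996 / 0.27)² = 2 × 11.096² = 2 × 123.13 = 246.3.
Round up to the next whole participant.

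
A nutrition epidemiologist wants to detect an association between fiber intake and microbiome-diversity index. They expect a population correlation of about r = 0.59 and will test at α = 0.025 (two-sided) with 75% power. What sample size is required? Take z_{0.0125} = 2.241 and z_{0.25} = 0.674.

Fisher's z: C = ½·ln((1+r)/(1−r)) = ½·ln(3.8780) = 0.6777.
n = ((z_{α/2} + z_β)/C)² + 3.
(2.241 + 0.674) / 0.6777 = 2.915 / 0.6777 = 4.301.
n = 4.301² + 3 = 18.50 + 3 = 21.5.
Round up.

n = 22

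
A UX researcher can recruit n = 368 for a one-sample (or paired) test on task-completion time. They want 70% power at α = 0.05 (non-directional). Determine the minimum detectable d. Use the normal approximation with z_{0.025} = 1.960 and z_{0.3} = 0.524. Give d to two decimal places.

d_min ≈ 0.13

For a single sample (or paired design) of n = 368: d_min = (z_{α/2} + z_β)/√n.
z-sum = 1.960 + 0.524 = 2.484.
d_min = 2.484 / √368 = 2.484 / 19.183 = 0.129.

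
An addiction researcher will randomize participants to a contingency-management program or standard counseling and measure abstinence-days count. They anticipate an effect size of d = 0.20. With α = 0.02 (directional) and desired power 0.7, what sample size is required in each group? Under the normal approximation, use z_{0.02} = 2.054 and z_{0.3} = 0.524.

n = 333 per group

For two independent groups with equal n: n = 2·((z_{α} + z_β) / d)².
z_{α} + z_β = 2.054 + 0.524 = 2.578.
n = 2 × (2.578 / 0.20)² = 2 × 12.890² = 2 × 166.15 = 332.3.
Round up to the next whole participant.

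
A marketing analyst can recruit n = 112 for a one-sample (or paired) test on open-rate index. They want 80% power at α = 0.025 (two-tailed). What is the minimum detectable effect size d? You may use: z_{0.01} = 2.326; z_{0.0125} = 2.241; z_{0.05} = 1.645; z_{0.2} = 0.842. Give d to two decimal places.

d_min ≈ 0.29

For a single sample (or paired design) of n = 112: d_min = (z_{α/2} + z_β)/√n.
z-sum = 2.241 + 0.842 = 3.083.
d_min = 3.083 / √112 = 3.083 / 10.583 = 0.291.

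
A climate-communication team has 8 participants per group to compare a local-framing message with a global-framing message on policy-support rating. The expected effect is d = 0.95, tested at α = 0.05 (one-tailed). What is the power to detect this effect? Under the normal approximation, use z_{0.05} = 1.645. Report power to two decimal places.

power ≈ 0.60

For two equal groups, power = Φ(d·√(n/2) − z_{α}).
d·√(n/2) = 0.95 × √(8/2) = 0.95 × 2.000 = 1.900.
z_β = 1.900 − 1.645 = 0.255.
Power = Φ(0.255) = 0.601.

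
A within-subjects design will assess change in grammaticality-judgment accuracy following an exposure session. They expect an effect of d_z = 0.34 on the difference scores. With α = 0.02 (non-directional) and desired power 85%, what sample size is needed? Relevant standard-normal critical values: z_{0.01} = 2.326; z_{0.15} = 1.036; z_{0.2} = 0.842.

n = 98 pairs

For a paired (one-sample on differences) test: n = ((z_{α/2} + z_β) / d)².
z_{α/2} + z_β = 2.326 + 1.036 = 3.362.
n = (3.362 / 0.34)² = 9.888² = 97.78.
Round up.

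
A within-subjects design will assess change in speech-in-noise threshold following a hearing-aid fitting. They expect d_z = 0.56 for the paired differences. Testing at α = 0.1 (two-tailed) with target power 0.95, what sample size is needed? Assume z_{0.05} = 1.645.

n = 35 pairs

For a paired (one-sample on differences) test: n = ((z_{α/2} + z_β) / d)².
z_{α/2} + z_β = 1.645 + 1.645 = 3.290.
n = (3.290 / 0.56)² = 5.875² = 34.52.
Round up.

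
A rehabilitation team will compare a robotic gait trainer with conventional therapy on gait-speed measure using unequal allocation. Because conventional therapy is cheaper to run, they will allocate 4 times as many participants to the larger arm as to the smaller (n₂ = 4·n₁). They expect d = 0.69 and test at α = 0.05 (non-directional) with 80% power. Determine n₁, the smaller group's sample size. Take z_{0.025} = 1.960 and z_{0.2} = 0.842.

n₁ = 21

With allocation ratio k = n₂/n₁ = 4, Var(x̄₁−x̄₂) = σ²(1/n₁ + 1/(k·n₁)) = σ²·(k+1)/(k·n₁).
So n₁ = (1 + 1/k)·((z_{α/2} + z_β)/d)² = 1.250 × (2.802/0.69)².
n₁ = 1.250 × 16.49 = 20.6.
Round up: n₁ = 21, giving n₂ = 4 × 21 = 84.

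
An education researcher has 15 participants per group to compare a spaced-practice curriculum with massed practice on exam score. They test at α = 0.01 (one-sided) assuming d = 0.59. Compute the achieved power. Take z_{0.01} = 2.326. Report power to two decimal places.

power ≈ 0.24

For two equal groups, power = Φ(d·√(n/2) − z_{α}).
d·√(n/2) = 0.59 × √(15/2) = 0.59 × 2.739 = 1.616.
z_β = 1.616 − 2.326 = -0.710.
Power = Φ(-0.710) = 0.239.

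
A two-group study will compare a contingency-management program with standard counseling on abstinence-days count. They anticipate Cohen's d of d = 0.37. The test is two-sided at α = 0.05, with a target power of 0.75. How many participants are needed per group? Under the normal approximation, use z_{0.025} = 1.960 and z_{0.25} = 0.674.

For two independent groups with equal n: n = 2·((z_{α/2} + z_β) / d)².
z_{α/2} + z_β = 1.960 + 0.674 = 2.634.
n = 2 × (2.634 / 0.37)² = 2 × 7.119² = 2 × 50.68 = 101.4.
Round up to the next whole participant.

n = 102 per group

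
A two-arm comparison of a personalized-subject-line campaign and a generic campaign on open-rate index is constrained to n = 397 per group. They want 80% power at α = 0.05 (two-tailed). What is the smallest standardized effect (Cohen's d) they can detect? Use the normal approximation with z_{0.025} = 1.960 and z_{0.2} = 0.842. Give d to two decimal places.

d_min ≈ 0.20

For two independent groups of n = 397 each: d_min = (z_{α/2} + z_β)·√(2/n).
z-sum = 1.960 + 0.842 = 2.802.
d_min = 2.802 × √(2/397) = 2.802 × 0.0710 = 0.199.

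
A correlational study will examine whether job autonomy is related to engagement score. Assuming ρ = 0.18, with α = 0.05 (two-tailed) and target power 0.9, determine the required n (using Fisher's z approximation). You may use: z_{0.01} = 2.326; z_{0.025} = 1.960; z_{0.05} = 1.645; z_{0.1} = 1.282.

Fisher's z: C = ½·ln((1+r)/(1−r)) = ½·ln(1.4390) = 0.1820.
n = ((z_{α/2} + z_β)/C)² + 3.
(1.960 + 1.282) / 0.1820 = 3.242 / 0.1820 = 17.813.
n = 17.813² + 3 = 317.31 + 3 = 320.3.
Round up.

n = 321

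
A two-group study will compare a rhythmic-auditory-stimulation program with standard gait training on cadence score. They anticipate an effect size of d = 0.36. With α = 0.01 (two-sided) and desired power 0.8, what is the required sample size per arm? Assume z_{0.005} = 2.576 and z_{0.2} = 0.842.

n = 181 per group

For two independent groups with equal n: n = 2·((z_{α/2} + z_β) / d)².
z_{α/2} + z_β = 2.576 + 0.842 = 3.418.
n = 2 × (3.418 / 0.36)² = 2 × 9.494² = 2 × 90.14 = 180.3.
Round up to the next whole participant.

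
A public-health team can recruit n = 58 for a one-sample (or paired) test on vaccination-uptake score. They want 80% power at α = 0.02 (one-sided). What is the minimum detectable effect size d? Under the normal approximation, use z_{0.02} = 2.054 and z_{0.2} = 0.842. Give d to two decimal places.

For a single sample (or paired design) of n = 58: d_min = (z_{α} + z_β)/√n.
z-sum = 2.054 + 0.842 = 2.896.
d_min = 2.896 / √58 = 2.896 / 7.616 = 0.380.

d_min ≈ 0.38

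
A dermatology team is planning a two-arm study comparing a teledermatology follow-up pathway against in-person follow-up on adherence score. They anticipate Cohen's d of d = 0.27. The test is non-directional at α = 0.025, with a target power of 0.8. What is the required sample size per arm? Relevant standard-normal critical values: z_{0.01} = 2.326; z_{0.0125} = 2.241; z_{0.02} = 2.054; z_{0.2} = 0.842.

For two independent groups with equal n: n = 2·((z_{α/2} + z_β) / d)².
z_{α/2} + z_β = 2.241 + 0.842 = 3.083.
n = 2 × (3.083 / 0.27)² = 2 × 11.419² = 2 × 130.38 = 260.8.
Round up to the next whole participant.

n = 261 per group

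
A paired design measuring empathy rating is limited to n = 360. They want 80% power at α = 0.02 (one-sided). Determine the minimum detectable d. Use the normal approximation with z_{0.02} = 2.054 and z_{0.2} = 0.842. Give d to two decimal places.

For a single sample (or paired design) of n = 360: d_min = (z_{α} + z_β)/√n.
z-sum = 2.054 + 0.842 = 2.896.
d_min = 2.896 / √360 = 2.896 / 18.974 = 0.153.

d_min ≈ 0.15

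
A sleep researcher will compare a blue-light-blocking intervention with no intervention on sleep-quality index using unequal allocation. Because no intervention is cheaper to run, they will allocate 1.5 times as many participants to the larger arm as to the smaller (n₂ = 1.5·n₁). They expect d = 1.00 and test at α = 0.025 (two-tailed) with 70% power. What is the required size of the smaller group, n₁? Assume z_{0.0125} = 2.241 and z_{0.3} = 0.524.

n₁ = 13

With allocation ratio k = n₂/n₁ = 1.5, Var(x̄₁−x̄₂) = σ²(1/n₁ + 1/(k·n₁)) = σ²·(k+1)/(k·n₁).
So n₁ = (1 + 1/k)·((z_{α/2} + z_β)/d)² = 1.667 × (2.765/1.00)².
n₁ = 1.667 × 7.65 = 12.7.
Round up: n₁ = 13, giving n₂ = ⌈1.5 × 13⌉ = ⌈19.5⌉ = 20.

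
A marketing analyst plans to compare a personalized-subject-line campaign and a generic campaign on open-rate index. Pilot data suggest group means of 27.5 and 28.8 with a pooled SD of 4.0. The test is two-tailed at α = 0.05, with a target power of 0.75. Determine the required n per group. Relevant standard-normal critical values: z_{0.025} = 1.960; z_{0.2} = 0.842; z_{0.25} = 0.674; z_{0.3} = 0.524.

n = 132 per group

Cohen's d = |M₁ − M₂| / SD_pooled = |27.5 − 28.8| / 4.0 = 1.3 / 4.0 = 0.325.
For two independent groups with equal n: n = 2·((z_{α/2} + z_β) / d)².
z_{α/2} + z_β = 1.960 + 0.674 = 2.634.
n = 2 × (2.634 / 0.325)² = 2 × 8.105² = 2 × 65.68 = 131.4.
Round up to the next whole participant.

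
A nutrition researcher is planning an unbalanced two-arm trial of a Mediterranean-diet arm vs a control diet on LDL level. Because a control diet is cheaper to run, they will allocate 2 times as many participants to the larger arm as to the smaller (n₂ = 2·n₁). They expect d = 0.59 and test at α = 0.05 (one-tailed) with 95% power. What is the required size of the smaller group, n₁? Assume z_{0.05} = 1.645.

With allocation ratio k = n₂/n₁ = 2, Var(x̄₁−x̄₂) = σ²(1/n₁ + 1/(k·n₁)) = σ²·(k+1)/(k·n₁).
So n₁ = (1 + 1/k)·((z_{α} + z_β)/d)² = 1.500 × (3.290/0.59)².
n₁ = 1.500 × 31.09 = 46.6.
Round up: n₁ = 47, giving n₂ = 2 × 47 = 94.

n₁ = 47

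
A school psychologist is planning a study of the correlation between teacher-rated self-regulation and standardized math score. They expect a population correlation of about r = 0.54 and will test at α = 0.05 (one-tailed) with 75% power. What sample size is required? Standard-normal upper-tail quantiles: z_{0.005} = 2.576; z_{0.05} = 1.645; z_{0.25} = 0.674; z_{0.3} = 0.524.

Fisher's z: C = ½·ln((1+r)/(1−r)) = ½·ln(3.3478) = 0.6042.
n = ((z_{α} + z_β)/C)² + 3.
(1.645 + 0.674) / 0.6042 = 2.319 / 0.6042 = 3.838.
n = 3.838² + 3 = 14.73 + 3 = 17.7.
Round up.

n = 18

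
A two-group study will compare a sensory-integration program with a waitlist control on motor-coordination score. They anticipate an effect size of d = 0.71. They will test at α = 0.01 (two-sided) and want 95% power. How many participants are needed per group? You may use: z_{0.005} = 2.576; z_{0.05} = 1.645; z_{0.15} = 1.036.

n = 71 per group

For two independent groups with equal n: n = 2·((z_{α/2} + z_β) / d)².
z_{α/2} + z_β = 2.576 + 1.645 = 4.221.
n = 2 × (4.221 / 0.71)² = 2 × 5.945² = 2 × 35.34 = 70.7.
Round up to the next whole participant.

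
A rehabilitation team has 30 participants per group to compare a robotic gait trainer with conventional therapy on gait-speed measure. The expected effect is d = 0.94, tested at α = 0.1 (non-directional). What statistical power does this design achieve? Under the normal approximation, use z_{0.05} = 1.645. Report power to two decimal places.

power ≈ 0.98

For two equal groups, power = Φ(d·√(n/2) − z_{α/2}).
d·√(n/2) = 0.94 × √(30/2) = 0.94 × 3.873 = 3.641.
z_β = 3.641 − 1.645 = 1.996.
Power = Φ(1.996) = 0.977.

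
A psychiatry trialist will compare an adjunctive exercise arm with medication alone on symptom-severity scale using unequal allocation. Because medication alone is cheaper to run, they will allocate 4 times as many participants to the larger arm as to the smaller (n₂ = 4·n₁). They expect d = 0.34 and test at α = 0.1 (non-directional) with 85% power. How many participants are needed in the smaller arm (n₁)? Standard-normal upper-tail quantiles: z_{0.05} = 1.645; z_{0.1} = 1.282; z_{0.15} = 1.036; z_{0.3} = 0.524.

n₁ = 78

With allocation ratio k = n₂/n₁ = 4, Var(x̄₁−x̄₂) = σ²(1/n₁ + 1/(k·n₁)) = σ²·(k+1)/(k·n₁).
So n₁ = (1 + 1/k)·((z_{α/2} + z_β)/d)² = 1.250 × (2.681/0.34)².
n₁ = 1.250 × 62.18 = 77.7.
Round up: n₁ = 78, giving n₂ = 4 × 78 = 312.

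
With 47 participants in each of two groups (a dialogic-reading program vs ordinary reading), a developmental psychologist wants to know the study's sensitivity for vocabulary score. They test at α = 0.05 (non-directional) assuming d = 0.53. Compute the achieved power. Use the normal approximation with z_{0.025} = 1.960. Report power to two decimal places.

For two equal groups, power = Φ(d·√(n/2) − z_{α/2}).
d·√(n/2) = 0.53 × √(47/2) = 0.53 × 4.848 = 2.569.
z_β = 2.569 − 1.960 = 0.609.
Power = Φ(0.609) = 0.729.

power ≈ 0.73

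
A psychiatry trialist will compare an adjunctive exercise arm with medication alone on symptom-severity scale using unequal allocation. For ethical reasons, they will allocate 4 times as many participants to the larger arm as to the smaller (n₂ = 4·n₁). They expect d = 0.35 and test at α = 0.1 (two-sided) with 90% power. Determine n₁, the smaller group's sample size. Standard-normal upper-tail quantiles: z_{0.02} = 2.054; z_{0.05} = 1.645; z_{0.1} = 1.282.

n₁ = 88

With allocation ratio k = n₂/n₁ = 4, Var(x̄₁−x̄₂) = σ²(1/n₁ + 1/(k·n₁)) = σ²·(k+1)/(k·n₁).
So n₁ = (1 + 1/k)·((z_{α/2} + z_β)/d)² = 1.250 × (2.927/0.35)².
n₁ = 1.250 × 69.94 = 87.4.
Round up: n₁ = 88, giving n₂ = 4 × 88 = 352.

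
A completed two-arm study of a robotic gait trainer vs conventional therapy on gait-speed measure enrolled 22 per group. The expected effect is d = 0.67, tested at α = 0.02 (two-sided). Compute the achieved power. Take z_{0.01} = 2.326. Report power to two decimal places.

For two equal groups, power = Φ(d·√(n/2) − z_{α/2}).
d·√(n/2) = 0.67 × √(22/2) = 0.67 × 3.317 = 2.222.
z_β = 2.222 − 2.326 = -0.104.
Power = Φ(-0.104) = 0.459.

power ≈ 0.46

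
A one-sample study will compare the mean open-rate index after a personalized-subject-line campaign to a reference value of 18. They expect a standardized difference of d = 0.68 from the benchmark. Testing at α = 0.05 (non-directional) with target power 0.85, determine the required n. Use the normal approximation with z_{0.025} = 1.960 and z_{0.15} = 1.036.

For a one-sample test: n = ((z_{α/2} + z_β) / d)².
z_{α/2} + z_β = 1.960 + 1.036 = 2.996.
n = (2.996 / 0.68)² = 4.406² = 19.41.
Round up.

n = 20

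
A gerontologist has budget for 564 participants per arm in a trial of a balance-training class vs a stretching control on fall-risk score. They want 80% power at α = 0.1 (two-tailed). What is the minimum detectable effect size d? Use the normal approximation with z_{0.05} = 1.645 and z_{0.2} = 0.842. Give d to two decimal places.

d_min ≈ 0.15

For two independent groups of n = 564 each: d_min = (z_{α/2} + z_β)·√(2/n).
z-sum = 1.645 + 0.842 = 2.487.
d_min = 2.487 × √(2/564) = 2.487 × 0.0595 = 0.148.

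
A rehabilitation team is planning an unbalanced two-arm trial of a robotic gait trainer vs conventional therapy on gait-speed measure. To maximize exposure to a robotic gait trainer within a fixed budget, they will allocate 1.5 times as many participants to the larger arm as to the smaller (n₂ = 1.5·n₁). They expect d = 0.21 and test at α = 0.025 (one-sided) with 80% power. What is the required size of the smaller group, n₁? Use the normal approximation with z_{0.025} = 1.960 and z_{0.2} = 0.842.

With allocation ratio k = n₂/n₁ = 1.5, Var(x̄₁−x̄₂) = σ²(1/n₁ + 1/(k·n₁)) = σ²·(k+1)/(k·n₁).
So n₁ = (1 + 1/k)·((z_{α} + z_β)/d)² = 1.667 × (2.802/0.21)².
n₁ = 1.667 × 178.03 = 296.7.
Round up: n₁ = 297, giving n₂ = ⌈1.5 × 297⌉ = ⌈445.5⌉ = 446.

n₁ = 297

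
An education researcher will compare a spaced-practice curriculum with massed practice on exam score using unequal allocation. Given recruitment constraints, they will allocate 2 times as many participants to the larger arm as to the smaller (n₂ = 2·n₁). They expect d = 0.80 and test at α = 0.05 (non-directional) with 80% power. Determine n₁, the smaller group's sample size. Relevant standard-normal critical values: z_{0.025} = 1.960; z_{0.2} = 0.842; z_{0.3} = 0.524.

n₁ = 19

With allocation ratio k = n₂/n₁ = 2, Var(x̄₁−x̄₂) = σ²(1/n₁ + 1/(k·n₁)) = σ²·(k+1)/(k·n₁).
So n₁ = (1 + 1/k)·((z_{α/2} + z_β)/d)² = 1.500 × (2.802/0.80)².
n₁ = 1.500 × 12.27 = 18.4.
Round up: n₁ = 19, giving n₂ = 2 × 19 = 38.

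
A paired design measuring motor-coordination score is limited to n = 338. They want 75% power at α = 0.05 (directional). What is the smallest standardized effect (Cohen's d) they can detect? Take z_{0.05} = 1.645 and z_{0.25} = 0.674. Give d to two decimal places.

d_min ≈ 0.13

For a single sample (or paired design) of n = 338: d_min = (z_{α} + z_β)/√n.
z-sum = 1.645 + 0.674 = 2.319.
d_min = 2.319 / √338 = 2.319 / 18.385 = 0.126.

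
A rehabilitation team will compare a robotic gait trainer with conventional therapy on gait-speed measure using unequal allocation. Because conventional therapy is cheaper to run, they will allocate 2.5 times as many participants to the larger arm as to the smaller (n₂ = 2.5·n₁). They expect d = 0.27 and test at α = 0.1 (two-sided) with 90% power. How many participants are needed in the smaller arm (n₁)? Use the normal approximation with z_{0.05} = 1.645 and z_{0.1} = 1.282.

With allocation ratio k = n₂/n₁ = 2.5, Var(x̄₁−x̄₂) = σ²(1/n₁ + 1/(k·n₁)) = σ²·(k+1)/(k·n₁).
So n₁ = (1 + 1/k)·((z_{α/2} + z_β)/d)² = 1.400 × (2.927/0.27)².
n₁ = 1.400 × 117.52 = 164.5.
Round up: n₁ = 165, giving n₂ = ⌈2.5 × 165⌉ = ⌈412.5⌉ = 413.

n₁ = 165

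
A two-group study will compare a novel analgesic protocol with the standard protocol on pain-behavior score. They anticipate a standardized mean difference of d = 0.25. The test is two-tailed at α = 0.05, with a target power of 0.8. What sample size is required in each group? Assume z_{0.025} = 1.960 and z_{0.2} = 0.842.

n = 252 per group

For two independent groups with equal n: n = 2·((z_{α/2} + z_β) / d)².
z_{α/2} + z_β = 1.960 + 0.842 = 2.802.
n = 2 × (2.802 / 0.25)² = 2 × 11.208² = 2 × 125.62 = 251.2.
Round up to the next whole participant.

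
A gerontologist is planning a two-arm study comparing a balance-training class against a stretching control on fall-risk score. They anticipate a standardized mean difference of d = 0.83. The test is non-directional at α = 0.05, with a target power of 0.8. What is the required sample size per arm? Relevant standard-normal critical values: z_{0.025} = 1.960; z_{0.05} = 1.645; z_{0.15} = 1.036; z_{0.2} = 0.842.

n = 23 per group

For two independent groups with equal n: n = 2·((z_{α/2} + z_β) / d)².
z_{α/2} + z_β = 1.960 + 0.842 = 2.802.
n = 2 × (2.802 / 0.83)² = 2 × 3.376² = 2 × 11.40 = 22.8.
Round up to the next whole participant.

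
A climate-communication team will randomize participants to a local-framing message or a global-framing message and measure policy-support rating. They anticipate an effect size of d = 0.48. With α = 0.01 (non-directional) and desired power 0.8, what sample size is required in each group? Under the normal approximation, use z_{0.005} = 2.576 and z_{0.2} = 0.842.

For two independent groups with equal n: n = 2·((z_{α/2} + z_β) / d)².
z_{α/2} + z_β = 2.576 + 0.842 = 3.418.
n = 2 × (3.418 / 0.48)² = 2 × 7.121² = 2 × 50.71 = 101.4.
Round up to the next whole participant.

n = 102 per group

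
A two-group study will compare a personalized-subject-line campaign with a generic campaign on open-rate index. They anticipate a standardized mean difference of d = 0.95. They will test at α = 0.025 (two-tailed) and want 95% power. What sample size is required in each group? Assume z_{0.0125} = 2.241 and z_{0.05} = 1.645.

n = 34 per group

For two independent groups with equal n: n = 2·((z_{α/2} + z_β) / d)².
z_{α/2} + z_β = 2.241 + 1.645 = 3.886.
n = 2 × (3.886 / 0.95)² = 2 × 4.091² = 2 × 16.73 = 33.5.
Round up to the next whole participant.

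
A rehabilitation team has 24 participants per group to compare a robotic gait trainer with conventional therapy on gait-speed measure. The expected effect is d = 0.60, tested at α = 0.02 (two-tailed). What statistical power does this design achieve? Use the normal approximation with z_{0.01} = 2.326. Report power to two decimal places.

power ≈ 0.40

For two equal groups, power = Φ(d·√(n/2) − z_{α/2}).
d·√(n/2) = 0.60 × √(24/2) = 0.60 × 3.464 = 2.078.
z_β = 2.078 − 2.326 = -0.248.
Power = Φ(-0.248) = 0.402.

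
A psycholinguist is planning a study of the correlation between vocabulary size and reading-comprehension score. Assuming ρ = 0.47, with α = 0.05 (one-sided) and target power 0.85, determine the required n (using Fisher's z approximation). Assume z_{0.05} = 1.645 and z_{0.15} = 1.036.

Fisher's z: C = ½·ln((1+r)/(1−r)) = ½·ln(2.7736) = 0.5101.
n = ((z_{α} + z_β)/C)² + 3.
(1.645 + 1.036) / 0.5101 = 2.681 / 0.5101 = 5.256.
n = 5.256² + 3 = 27.62 + 3 = 30.6.
Round up.

n = 31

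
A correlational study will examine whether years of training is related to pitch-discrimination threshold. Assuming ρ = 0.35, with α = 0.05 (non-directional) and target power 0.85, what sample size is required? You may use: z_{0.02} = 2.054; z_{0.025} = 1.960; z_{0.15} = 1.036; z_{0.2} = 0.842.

n = 71

Fisher's z: C = ½·ln((1+r)/(1−r)) = ½·ln(2.0769) = 0.3654.
n = ((z_{α/2} + z_β)/C)² + 3.
(1.960 + 1.036) / 0.3654 = 2.996 / 0.3654 = 8.199.
n = 8.199² + 3 = 67.23 + 3 = 70.2.
Round up.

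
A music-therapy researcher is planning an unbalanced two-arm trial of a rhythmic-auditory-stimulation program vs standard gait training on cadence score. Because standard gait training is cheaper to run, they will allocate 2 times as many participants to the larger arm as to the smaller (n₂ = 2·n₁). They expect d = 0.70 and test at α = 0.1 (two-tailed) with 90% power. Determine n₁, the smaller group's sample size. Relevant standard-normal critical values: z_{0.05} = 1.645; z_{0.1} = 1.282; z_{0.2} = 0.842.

With allocation ratio k = n₂/n₁ = 2, Var(x̄₁−x̄₂) = σ²(1/n₁ + 1/(k·n₁)) = σ²·(k+1)/(k·n₁).
So n₁ = (1 + 1/k)·((z_{α/2} + z_β)/d)² = 1.500 × (2.927/0.70)².
n₁ = 1.500 × 17.48 = 26.2.
Round up: n₁ = 27, giving n₂ = 2 × 27 = 54.

n₁ = 27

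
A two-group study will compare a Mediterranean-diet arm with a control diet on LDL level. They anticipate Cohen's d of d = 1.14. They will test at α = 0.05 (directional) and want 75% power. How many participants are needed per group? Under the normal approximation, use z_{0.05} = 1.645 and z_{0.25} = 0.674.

For two independent groups with equal n: n = 2·((z_{α} + z_β) / d)².
z_{α} + z_β = 1.645 + 0.674 = 2.319.
n = 2 × (2.319 / 1.14)² = 2 × 2.034² = 2 × 4.14 = 8.3.
Round up to the next whole participant.

n = 9 per group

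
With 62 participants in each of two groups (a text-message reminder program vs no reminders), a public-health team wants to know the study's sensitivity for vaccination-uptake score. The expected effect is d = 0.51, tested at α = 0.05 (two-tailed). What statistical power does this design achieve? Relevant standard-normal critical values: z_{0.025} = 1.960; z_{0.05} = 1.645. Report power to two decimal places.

For two equal groups, power = Φ(d·√(n/2) − z_{α/2}).
d·√(n/2) = 0.51 × √(62/2) = 0.51 × 5.568 = 2.840.
z_β = 2.840 − 1.960 = 0.880.
Power = Φ(0.880) = 0.810.

power ≈ 0.81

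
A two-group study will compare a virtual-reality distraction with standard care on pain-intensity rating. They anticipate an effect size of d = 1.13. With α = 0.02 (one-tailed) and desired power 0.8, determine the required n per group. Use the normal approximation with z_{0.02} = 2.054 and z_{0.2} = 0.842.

For two independent groups with equal n: n = 2·((z_{α} + z_β) / d)².
z_{α} + z_β = 2.054 + 0.842 = 2.896.
n = 2 × (2.896 / 1.13)² = 2 × 2.563² = 2 × 6.57 = 13.1.
Round up to the next whole participant.

n = 14 per group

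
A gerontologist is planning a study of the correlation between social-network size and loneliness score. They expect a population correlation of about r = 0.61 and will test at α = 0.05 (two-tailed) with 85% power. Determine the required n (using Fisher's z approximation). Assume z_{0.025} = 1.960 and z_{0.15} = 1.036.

Fisher's z: C = ½·ln((1+r)/(1−r)) = ½·ln(4.1282) = 0.7089.
n = ((z_{α/2} + z_β)/C)² + 3.
(1.960 + 1.036) / 0.7089 = 2.996 / 0.7089 = 4.226.
n = 4.226² + 3 = 17.86 + 3 = 20.9.
Round up.

n = 21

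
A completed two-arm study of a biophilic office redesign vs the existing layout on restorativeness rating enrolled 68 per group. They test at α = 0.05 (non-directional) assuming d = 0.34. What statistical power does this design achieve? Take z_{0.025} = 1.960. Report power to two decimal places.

power ≈ 0.51

For two equal groups, power = Φ(d·√(n/2) − z_{α/2}).
d·√(n/2) = 0.34 × √(68/2) = 0.34 × 5.831 = 1.983.
z_β = 1.983 − 1.960 = 0.023.
Power = Φ(0.023) = 0.509.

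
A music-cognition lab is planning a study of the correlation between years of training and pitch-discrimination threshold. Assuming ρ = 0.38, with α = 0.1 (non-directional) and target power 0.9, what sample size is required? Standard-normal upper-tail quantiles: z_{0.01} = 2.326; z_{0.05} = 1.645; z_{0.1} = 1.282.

Fisher's z: C = ½·ln((1+r)/(1−r)) = ½·ln(2.2258) = 0.4001.
n = ((z_{α/2} + z_β)/C)² + 3.
(1.645 + 1.282) / 0.4001 = 2.927 / 0.4001 = 7.316.
n = 7.316² + 3 = 53.52 + 3 = 56.5.
Round up.

n = 57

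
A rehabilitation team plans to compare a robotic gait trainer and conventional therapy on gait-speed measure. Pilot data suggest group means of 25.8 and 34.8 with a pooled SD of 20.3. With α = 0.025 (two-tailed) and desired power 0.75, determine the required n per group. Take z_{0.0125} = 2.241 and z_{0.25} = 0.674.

Cohen's d = |M₁ − M₂| / SD_pooled = |25.8 − 34.8| / 20.3 = 9.0 / 20.3 = 0.443.
For two independent groups with equal n: n = 2·((z_{α/2} + z_β) / d)².
z_{α/2} + z_β = 2.241 + 0.674 = 2.915.
n = 2 × (2.915 / 0.443)² = 2 × 6.580² = 2 × 43.30 = 86.6.
Round up to the next whole participant.

n = 87 per group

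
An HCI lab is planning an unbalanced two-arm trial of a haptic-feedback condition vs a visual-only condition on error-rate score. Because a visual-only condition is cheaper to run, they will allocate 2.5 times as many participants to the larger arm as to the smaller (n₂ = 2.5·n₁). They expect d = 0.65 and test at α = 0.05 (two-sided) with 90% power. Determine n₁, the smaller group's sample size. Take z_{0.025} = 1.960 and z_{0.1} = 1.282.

With allocation ratio k = n₂/n₁ = 2.5, Var(x̄₁−x̄₂) = σ²(1/n₁ + 1/(k·n₁)) = σ²·(k+1)/(k·n₁).
So n₁ = (1 + 1/k)·((z_{α/2} + z_β)/d)² = 1.400 × (3.242/0.65)².
n₁ = 1.400 × 24.88 = 34.8.
Round up: n₁ = 35, giving n₂ = ⌈2.5 × 35⌉ = ⌈87.5⌉ = 88.

n₁ = 35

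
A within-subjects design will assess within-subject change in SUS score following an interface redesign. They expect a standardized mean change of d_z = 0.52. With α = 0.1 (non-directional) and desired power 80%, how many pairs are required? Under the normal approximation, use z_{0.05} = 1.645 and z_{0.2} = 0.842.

n = 23 pairs

For a paired (one-sample on differences) test: n = ((z_{α/2} + z_β) / d)².
z_{α/2} + z_β = 1.645 + 0.842 = 2.487.
n = (2.487 / 0.52)² = 4.783² = 22.87.
Round up.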